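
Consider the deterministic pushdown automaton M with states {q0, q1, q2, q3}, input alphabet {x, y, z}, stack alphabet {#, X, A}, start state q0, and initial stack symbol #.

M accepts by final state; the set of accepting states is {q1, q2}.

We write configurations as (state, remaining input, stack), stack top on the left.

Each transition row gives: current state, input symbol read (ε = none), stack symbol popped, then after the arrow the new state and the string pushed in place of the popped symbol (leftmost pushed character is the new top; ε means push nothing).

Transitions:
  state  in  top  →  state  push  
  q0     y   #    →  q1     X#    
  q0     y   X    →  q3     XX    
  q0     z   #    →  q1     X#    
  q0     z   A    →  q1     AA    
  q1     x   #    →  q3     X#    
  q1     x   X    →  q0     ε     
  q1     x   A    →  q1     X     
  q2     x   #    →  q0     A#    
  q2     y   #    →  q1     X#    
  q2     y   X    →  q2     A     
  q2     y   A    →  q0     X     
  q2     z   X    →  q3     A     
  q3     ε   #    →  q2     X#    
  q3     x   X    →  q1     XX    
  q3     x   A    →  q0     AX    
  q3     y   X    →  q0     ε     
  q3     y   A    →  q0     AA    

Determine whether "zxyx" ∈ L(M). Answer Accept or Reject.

Reject

(q0, zxyx, #) ⊢ (q1, xyx, X#) ⊢ (q0, yx, #) ⊢ (q1, x, X#) ⊢ (q0, ε, #)
All input consumed; state q0 ∉ F and no further ε-move applies.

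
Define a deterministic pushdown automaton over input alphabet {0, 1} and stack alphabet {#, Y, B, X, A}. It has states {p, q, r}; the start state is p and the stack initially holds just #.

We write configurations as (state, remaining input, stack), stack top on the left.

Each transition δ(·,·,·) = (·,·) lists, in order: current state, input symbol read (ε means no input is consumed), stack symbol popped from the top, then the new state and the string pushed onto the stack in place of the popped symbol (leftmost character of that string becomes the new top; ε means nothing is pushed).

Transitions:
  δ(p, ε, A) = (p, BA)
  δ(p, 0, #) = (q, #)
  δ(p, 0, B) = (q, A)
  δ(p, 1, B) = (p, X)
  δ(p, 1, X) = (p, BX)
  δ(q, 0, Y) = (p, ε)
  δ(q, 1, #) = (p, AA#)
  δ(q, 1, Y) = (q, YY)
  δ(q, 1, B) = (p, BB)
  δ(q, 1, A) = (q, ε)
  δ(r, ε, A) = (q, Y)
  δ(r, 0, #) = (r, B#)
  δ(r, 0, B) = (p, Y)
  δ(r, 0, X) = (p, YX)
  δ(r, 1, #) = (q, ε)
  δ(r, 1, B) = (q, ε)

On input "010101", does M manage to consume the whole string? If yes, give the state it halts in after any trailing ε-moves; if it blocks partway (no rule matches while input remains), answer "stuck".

(p, 010101, #)
  read 0, top #: go to q, push # → (q, 10101, #)
  read 1, top #: go to p, push AA# → (p, 0101, AA#)
  ε-move, top A: go to p, push BA → (p, 0101, BAA#)
  read 0, top B: go to q, push A → (q, 101, AAA#)
  read 1, top A: go to q, push ε → (q, 01, AA#)
No transition for (q, 0, top A); M blocks with input 01 remaining.

stuck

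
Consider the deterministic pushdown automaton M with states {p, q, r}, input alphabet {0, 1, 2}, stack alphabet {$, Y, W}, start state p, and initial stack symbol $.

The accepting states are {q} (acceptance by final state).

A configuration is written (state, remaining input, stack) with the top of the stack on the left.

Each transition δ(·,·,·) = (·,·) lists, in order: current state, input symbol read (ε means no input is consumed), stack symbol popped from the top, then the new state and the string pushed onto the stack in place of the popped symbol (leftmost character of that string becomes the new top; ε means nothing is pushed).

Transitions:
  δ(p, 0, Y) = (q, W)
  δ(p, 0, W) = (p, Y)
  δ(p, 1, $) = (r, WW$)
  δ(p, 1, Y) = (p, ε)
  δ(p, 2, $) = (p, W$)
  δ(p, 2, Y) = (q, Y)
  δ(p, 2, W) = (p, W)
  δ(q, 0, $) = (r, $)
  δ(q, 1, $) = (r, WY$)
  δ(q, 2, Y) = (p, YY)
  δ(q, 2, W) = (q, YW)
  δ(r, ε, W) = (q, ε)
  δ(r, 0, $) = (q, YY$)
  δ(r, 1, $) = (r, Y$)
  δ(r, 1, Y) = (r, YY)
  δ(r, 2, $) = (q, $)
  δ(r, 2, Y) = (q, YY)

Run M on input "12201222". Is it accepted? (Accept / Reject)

(p, 12201222, $) ⊢ (r, 2201222, WW$) ⊢ (q, 2201222, W$) ⊢ (q, 201222, YW$) ⊢ (p, 01222, YYW$) ⊢ (q, 1222, WYW$)
No transition applies at (q, 1222, WYW$); input not fully consumed.

Reject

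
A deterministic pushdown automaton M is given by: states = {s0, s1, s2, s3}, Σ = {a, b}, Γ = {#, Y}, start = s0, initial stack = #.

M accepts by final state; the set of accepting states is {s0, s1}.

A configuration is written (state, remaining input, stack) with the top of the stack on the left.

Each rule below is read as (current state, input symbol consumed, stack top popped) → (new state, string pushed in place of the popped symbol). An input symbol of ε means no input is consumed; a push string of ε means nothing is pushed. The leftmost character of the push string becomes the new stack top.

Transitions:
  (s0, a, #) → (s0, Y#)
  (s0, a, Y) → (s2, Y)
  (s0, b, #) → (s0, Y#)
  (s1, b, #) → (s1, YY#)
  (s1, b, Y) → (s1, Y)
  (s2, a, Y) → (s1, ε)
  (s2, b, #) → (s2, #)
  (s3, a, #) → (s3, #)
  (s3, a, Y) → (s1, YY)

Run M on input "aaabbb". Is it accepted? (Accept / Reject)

(s0, aaabbb, #)
  read a, top #: go to s0, push Y# → (s0, aabbb, Y#)
  read a, top Y: go to s2, push Y → (s2, abbb, Y#)
  read a, top Y: go to s1, push ε → (s1, bbb, #)
  read b, top #: go to s1, push YY# → (s1, bb, YY#)
  read b, top Y: go to s1, push Y → (s1, b, YY#)
  read b, top Y: go to s1, push Y → (s1, ε, YY#)
All input consumed; state s1 ∈ F.

Accept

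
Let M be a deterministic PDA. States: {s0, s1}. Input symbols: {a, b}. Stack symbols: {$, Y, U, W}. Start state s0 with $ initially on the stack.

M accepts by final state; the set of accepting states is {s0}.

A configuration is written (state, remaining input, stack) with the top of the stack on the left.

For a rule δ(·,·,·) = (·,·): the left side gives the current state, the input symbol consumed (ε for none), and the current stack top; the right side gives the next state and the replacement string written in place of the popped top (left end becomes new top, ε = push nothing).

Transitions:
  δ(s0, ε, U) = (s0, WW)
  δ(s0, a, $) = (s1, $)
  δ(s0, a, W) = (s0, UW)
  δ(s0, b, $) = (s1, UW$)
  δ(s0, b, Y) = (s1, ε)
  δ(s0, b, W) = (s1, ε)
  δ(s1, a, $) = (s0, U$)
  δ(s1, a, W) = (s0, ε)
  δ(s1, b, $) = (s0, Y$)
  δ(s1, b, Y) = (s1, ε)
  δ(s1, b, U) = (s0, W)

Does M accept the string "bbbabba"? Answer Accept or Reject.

Accept

(s0, bbbabba, $)
  read b, top $: go to s1, push UW$ → (s1, bbabba, UW$)
  read b, top U: go to s0, push W → (s0, babba, WW$)
  read b, top W: go to s1, push ε → (s1, abba, W$)
  read a, top W: go to s0, push ε → (s0, bba, $)
  read b, top $: go to s1, push UW$ → (s1, ba, UW$)
  read b, top U: go to s0, push W → (s0, a, WW$)
  read a, top W: go to s0, push UW → (s0, ε, UWW$)
All input consumed; state s0 ∈ F.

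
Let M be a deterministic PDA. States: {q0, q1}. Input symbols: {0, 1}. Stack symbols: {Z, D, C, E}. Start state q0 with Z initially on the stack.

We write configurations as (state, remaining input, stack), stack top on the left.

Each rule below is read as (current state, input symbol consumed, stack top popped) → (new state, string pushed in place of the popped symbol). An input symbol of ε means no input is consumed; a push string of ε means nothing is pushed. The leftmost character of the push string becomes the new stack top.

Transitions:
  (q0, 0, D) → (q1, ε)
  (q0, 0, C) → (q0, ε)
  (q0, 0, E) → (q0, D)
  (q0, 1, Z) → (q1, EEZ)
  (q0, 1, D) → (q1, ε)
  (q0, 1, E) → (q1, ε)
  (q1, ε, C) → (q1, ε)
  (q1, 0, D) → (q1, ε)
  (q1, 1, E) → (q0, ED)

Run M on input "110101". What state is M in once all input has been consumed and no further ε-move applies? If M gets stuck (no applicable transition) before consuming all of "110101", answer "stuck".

q0

(q0, 110101, Z) ⊢ (q1, 10101, EEZ) ⊢ (q0, 0101, EDEZ) ⊢ (q0, 101, DDEZ) ⊢ (q1, 01, DEZ) ⊢ (q1, 1, EZ) ⊢ (q0, ε, EDZ)
All input consumed; M is in state q0.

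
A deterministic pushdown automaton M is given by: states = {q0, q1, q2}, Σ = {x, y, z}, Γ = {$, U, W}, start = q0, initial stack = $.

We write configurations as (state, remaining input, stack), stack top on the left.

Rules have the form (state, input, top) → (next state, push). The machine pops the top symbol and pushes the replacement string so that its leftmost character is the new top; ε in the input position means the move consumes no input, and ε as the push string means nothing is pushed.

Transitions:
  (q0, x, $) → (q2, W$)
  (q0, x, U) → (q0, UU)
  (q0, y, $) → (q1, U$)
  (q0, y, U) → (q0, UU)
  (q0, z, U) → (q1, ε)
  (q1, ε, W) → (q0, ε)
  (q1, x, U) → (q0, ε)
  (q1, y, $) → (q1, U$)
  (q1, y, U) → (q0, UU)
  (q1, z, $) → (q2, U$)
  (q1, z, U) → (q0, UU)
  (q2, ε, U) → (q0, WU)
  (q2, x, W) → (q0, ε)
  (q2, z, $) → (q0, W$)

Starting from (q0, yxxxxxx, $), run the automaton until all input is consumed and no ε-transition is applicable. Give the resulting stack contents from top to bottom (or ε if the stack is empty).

W$

(q0, yxxxxxx, $)
  read y, top $: go to q1, push U$ → (q1, xxxxxx, U$)
  read x, top U: go to q0, push ε → (q0, xxxxx, $)
  read x, top $: go to q2, push W$ → (q2, xxxx, W$)
  read x, top W: go to q0, push ε → (q0, xxx, $)
  read x, top $: go to q2, push W$ → (q2, xx, W$)
  read x, top W: go to q0, push ε → (q0, x, $)
  read x, top $: go to q2, push W$ → (q2, ε, W$)
All input consumed in state q2 with stack W$.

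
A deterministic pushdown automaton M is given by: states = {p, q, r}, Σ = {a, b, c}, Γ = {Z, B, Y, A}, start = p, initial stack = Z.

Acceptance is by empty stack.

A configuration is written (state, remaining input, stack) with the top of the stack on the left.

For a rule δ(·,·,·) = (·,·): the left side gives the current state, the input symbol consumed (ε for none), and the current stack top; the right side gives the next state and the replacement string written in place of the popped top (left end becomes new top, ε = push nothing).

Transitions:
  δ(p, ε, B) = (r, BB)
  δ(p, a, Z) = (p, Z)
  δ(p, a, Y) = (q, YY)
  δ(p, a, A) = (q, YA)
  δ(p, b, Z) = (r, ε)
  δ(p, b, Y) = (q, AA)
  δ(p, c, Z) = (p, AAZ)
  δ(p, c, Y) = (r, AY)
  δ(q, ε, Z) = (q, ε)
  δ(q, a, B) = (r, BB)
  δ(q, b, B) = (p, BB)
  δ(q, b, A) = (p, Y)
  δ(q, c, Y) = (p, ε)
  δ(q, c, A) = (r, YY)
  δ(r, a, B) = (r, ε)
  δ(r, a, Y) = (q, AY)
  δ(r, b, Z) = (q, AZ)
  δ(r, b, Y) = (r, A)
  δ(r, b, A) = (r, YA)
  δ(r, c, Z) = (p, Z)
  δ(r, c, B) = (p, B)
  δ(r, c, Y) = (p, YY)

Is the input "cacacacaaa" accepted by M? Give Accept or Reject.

Reject

(p, cacacacaaa, Z)
  read c, top Z: go to p, push AAZ → (p, acacacaaa, AAZ)
  read a, top A: go to q, push YA → (q, cacacaaa, YAAZ)
  read c, top Y: go to p, push ε → (p, acacaaa, AAZ)
  read a, top A: go to q, push YA → (q, cacaaa, YAAZ)
  read c, top Y: go to p, push ε → (p, acaaa, AAZ)
  read a, top A: go to q, push YA → (q, caaa, YAAZ)
  read c, top Y: go to p, push ε → (p, aaa, AAZ)
  read a, top A: go to q, push YA → (q, aa, YAAZ)
No transition applies at (q, aa, YAAZ); input not fully consumed.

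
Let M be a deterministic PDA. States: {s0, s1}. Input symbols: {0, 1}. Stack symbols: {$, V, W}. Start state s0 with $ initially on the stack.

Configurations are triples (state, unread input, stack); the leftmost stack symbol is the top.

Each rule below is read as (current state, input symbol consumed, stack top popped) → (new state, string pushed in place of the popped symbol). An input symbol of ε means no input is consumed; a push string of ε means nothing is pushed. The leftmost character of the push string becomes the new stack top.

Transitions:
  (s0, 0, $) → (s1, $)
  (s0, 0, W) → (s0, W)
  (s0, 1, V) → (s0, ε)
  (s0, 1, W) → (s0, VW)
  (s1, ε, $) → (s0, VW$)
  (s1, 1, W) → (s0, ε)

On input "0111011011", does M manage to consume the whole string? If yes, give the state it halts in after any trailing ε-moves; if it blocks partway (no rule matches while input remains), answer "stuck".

(s0, 0111011011, $) ⊢ (s1, 111011011, $) ⊢ (s0, 111011011, VW$) ⊢ (s0, 11011011, W$) ⊢ (s0, 1011011, VW$) ⊢ (s0, 011011, W$) ⊢ (s0, 11011, W$) ⊢ (s0, 1011, VW$) ⊢ (s0, 011, W$) ⊢ (s0, 11, W$) ⊢ (s0, 1, VW$) ⊢ (s0, ε, W$)
All input consumed; M is in state s0.

s0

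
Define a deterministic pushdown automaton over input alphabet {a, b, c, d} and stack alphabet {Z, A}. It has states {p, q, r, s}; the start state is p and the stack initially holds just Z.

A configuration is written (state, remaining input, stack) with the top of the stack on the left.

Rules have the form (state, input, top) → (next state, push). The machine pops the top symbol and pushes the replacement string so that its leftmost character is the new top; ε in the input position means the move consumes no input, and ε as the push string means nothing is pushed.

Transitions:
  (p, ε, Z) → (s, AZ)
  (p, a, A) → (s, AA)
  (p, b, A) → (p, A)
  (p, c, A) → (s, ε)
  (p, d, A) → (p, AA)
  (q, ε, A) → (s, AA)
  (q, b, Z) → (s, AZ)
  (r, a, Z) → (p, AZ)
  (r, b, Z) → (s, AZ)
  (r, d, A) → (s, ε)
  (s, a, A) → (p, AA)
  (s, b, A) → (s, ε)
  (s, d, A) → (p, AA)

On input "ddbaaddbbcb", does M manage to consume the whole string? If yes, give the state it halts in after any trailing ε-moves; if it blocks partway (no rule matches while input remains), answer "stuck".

(p, ddbaaddbbcb, Z)
  ε-move, top Z: go to s, push AZ → (s, ddbaaddbbcb, AZ)
  read d, top A: go to p, push AA → (p, dbaaddbbcb, AAZ)
  read d, top A: go to p, push AA → (p, baaddbbcb, AAAZ)
  read b, top A: go to p, push A → (p, aaddbbcb, AAAZ)
  read a, top A: go to s, push AA → (s, addbbcb, AAAAZ)
  read a, top A: go to p, push AA → (p, ddbbcb, AAAAAZ)
  read d, top A: go to p, push AA → (p, dbbcb, AAAAAAZ)
  read d, top A: go to p, push AA → (p, bbcb, AAAAAAAZ)
  read b, top A: go to p, push A → (p, bcb, AAAAAAAZ)
  read b, top A: go to p, push A → (p, cb, AAAAAAAZ)
  read c, top A: go to s, push ε → (s, b, AAAAAAZ)
  read b, top A: go to s, push ε → (s, ε, AAAAAZ)
All input consumed; M is in state s.

s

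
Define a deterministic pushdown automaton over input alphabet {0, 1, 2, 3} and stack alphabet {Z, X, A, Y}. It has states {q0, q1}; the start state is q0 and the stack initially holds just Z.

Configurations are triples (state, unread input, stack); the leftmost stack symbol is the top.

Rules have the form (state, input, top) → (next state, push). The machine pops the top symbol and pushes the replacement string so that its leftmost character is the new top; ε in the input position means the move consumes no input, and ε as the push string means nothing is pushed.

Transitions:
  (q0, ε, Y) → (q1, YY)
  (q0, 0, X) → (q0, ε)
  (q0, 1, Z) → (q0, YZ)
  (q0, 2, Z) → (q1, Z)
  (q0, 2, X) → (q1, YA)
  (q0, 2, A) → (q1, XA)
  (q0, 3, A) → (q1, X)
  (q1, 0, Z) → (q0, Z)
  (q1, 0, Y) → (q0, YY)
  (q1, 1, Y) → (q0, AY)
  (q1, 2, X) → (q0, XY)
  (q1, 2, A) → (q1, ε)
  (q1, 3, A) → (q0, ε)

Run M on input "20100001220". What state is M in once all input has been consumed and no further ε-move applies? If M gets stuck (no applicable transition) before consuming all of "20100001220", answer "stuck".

q1

(q0, 20100001220, Z)
  read 2, top Z: go to q1, push Z → (q1, 0100001220, Z)
  read 0, top Z: go to q0, push Z → (q0, 100001220, Z)
  read 1, top Z: go to q0, push YZ → (q0, 00001220, YZ)
  ε-move, top Y: go to q1, push YY → (q1, 00001220, YYZ)
  read 0, top Y: go to q0, push YY → (q0, 0001220, YYYZ)
  ε-move, top Y: go to q1, push YY → (q1, 0001220, YYYYZ)
  read 0, top Y: go to q0, push YY → (q0, 001220, YYYYYZ)
  ε-move, top Y: go to q1, push YY → (q1, 001220, YYYYYYZ)
  read 0, top Y: go to q0, push YY → (q0, 01220, YYYYYYYZ)
  ε-move, top Y: go to q1, push YY → (q1, 01220, YYYYYYYYZ)
  read 0, top Y: go to q0, push YY → (q0, 1220, YYYYYYYYYZ)
  ε-move, top Y: go to q1, push YY → (q1, 1220, YYYYYYYYYYZ)
  read 1, top Y: go to q0, push AY → (q0, 220, AYYYYYYYYYYZ)
  read 2, top A: go to q1, push XA → (q1, 20, XAYYYYYYYYYYZ)
  read 2, top X: go to q0, push XY → (q0, 0, XYAYYYYYYYYYYZ)
  read 0, top X: go to q0, push ε → (q0, ε, YAYYYYYYYYYYZ)
  ε-move, top Y: go to q1, push YY → (q1, ε, YYAYYYYYYYYYYZ)
All input consumed; M is in state q1.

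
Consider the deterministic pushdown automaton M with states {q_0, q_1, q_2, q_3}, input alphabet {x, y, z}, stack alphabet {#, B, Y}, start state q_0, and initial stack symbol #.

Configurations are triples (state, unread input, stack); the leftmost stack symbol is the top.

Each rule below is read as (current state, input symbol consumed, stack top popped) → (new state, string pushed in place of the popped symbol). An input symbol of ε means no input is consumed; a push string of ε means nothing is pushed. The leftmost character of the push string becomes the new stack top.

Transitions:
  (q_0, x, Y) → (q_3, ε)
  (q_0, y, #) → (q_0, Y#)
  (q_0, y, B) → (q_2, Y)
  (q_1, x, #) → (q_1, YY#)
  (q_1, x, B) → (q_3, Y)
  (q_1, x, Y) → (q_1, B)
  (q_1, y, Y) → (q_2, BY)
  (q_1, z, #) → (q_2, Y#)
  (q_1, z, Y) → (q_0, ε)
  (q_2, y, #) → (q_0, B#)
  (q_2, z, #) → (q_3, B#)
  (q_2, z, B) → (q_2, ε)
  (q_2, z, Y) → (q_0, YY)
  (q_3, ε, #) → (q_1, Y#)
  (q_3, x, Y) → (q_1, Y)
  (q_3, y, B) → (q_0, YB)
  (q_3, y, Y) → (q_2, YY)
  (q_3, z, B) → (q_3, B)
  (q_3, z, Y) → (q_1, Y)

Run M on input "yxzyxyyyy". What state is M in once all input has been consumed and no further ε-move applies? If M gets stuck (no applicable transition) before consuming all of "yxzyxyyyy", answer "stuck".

(q_0, yxzyxyyyy, #) ⊢ (q_0, xzyxyyyy, Y#) ⊢ (q_3, zyxyyyy, #) ⊢ (q_1, zyxyyyy, Y#) ⊢ (q_0, yxyyyy, #) ⊢ (q_0, xyyyy, Y#) ⊢ (q_3, yyyy, #) ⊢ (q_1, yyyy, Y#) ⊢ (q_2, yyy, BY#)
No transition for (q_2, y, top B); M blocks with input yyy remaining.

stuck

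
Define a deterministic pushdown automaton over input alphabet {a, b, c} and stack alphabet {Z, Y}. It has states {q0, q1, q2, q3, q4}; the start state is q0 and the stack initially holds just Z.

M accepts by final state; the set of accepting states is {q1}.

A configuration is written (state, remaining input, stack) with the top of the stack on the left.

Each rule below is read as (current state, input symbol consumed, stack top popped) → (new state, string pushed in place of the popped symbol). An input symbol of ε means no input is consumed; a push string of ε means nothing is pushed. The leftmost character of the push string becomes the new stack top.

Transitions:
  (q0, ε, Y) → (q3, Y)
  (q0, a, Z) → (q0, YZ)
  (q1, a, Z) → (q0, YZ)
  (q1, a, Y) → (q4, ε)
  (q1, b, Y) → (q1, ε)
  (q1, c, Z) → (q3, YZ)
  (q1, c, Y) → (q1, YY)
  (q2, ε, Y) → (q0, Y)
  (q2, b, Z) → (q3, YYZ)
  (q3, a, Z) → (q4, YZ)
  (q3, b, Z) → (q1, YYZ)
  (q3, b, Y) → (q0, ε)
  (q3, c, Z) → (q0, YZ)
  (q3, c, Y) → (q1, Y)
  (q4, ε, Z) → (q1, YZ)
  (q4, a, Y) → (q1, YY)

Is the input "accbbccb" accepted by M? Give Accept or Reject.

Accept

(q0, accbbccb, Z)
  read a, top Z: go to q0, push YZ → (q0, ccbbccb, YZ)
  ε-move, top Y: go to q3, push Y → (q3, ccbbccb, YZ)
  read c, top Y: go to q1, push Y → (q1, cbbccb, YZ)
  read c, top Y: go to q1, push YY → (q1, bbccb, YYZ)
  read b, top Y: go to q1, push ε → (q1, bccb, YZ)
  read b, top Y: go to q1, push ε → (q1, ccb, Z)
  read c, top Z: go to q3, push YZ → (q3, cb, YZ)
  read c, top Y: go to q1, push Y → (q1, b, YZ)
  read b, top Y: go to q1, push ε → (q1, ε, Z)
All input consumed; state q1 ∈ F.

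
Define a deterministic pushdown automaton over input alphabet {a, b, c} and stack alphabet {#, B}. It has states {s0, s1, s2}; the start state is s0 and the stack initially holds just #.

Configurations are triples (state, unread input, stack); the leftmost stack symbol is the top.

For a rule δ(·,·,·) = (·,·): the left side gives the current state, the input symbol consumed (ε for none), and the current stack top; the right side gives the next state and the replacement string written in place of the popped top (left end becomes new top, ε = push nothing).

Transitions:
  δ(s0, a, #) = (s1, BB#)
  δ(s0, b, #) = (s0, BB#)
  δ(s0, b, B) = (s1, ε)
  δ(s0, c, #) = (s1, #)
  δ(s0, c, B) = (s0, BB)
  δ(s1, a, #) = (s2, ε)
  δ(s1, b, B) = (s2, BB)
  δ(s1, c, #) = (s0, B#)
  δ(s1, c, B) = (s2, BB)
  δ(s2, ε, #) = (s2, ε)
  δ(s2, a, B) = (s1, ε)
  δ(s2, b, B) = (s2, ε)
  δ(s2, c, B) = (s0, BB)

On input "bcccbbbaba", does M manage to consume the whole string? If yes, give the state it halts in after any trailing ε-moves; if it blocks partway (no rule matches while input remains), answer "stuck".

s1

(s0, bcccbbbaba, #)
  read b, top #: go to s0, push BB# → (s0, cccbbbaba, BB#)
  read c, top B: go to s0, push BB → (s0, ccbbbaba, BBB#)
  read c, top B: go to s0, push BB → (s0, cbbbaba, BBBB#)
  read c, top B: go to s0, push BB → (s0, bbbaba, BBBBB#)
  read b, top B: go to s1, push ε → (s1, bbaba, BBBB#)
  read b, top B: go to s2, push BB → (s2, baba, BBBBB#)
  read b, top B: go to s2, push ε → (s2, aba, BBBB#)
  read a, top B: go to s1, push ε → (s1, ba, BBB#)
  read b, top B: go to s2, push BB → (s2, a, BBBB#)
  read a, top B: go to s1, push ε → (s1, ε, BBB#)
All input consumed; M is in state s1.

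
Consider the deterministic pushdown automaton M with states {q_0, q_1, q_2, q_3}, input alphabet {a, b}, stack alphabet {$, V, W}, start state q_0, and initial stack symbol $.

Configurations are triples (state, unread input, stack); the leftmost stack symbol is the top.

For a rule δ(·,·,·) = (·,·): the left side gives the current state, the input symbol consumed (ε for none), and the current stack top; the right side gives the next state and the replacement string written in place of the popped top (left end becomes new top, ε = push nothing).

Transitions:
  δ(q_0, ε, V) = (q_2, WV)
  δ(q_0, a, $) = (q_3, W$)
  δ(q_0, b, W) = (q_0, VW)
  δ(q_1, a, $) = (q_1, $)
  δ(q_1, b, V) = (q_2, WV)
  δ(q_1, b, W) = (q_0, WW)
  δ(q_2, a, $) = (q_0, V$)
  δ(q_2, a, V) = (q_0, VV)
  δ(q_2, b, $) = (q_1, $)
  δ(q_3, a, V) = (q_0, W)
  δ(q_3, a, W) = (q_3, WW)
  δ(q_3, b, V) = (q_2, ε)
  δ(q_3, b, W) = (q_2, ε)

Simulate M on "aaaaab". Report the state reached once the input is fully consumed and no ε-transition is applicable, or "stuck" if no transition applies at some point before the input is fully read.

(q_0, aaaaab, $)
  read a, top $: go to q_3, push W$ → (q_3, aaaab, W$)
  read a, top W: go to q_3, push WW → (q_3, aaab, WW$)
  read a, top W: go to q_3, push WW → (q_3, aab, WWW$)
  read a, top W: go to q_3, push WW → (q_3, ab, WWWW$)
  read a, top W: go to q_3, push WW → (q_3, b, WWWWW$)
  read b, top W: go to q_2, push ε → (q_2, ε, WWWW$)
All input consumed; M is in state q_2.

q_2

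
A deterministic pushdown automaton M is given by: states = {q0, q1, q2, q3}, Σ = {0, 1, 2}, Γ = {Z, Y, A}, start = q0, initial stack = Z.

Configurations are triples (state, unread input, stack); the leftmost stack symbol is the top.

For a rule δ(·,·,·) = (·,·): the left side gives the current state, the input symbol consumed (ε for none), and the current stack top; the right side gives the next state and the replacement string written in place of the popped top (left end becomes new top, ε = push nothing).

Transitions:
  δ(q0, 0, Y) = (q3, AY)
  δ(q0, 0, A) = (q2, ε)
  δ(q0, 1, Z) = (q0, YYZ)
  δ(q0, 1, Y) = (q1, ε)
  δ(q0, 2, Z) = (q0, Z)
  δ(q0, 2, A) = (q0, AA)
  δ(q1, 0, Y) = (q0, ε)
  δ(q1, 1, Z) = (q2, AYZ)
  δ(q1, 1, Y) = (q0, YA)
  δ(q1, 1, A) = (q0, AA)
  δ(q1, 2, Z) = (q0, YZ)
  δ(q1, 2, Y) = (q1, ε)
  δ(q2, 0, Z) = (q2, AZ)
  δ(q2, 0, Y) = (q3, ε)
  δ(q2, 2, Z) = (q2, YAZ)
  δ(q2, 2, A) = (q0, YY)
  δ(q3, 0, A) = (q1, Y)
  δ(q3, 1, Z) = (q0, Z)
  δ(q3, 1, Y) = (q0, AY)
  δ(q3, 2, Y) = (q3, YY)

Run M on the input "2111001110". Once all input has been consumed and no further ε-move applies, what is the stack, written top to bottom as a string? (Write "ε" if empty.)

AYAZ

(q0, 2111001110, Z)
  read 2, top Z: go to q0, push Z → (q0, 111001110, Z)
  read 1, top Z: go to q0, push YYZ → (q0, 11001110, YYZ)
  read 1, top Y: go to q1, push ε → (q1, 1001110, YZ)
  read 1, top Y: go to q0, push YA → (q0, 001110, YAZ)
  read 0, top Y: go to q3, push AY → (q3, 01110, AYAZ)
  read 0, top A: go to q1, push Y → (q1, 1110, YYAZ)
  read 1, top Y: go to q0, push YA → (q0, 110, YAYAZ)
  read 1, top Y: go to q1, push ε → (q1, 10, AYAZ)
  read 1, top A: go to q0, push AA → (q0, 0, AAYAZ)
  read 0, top A: go to q2, push ε → (q2, ε, AYAZ)
All input consumed in state q2 with stack AYAZ.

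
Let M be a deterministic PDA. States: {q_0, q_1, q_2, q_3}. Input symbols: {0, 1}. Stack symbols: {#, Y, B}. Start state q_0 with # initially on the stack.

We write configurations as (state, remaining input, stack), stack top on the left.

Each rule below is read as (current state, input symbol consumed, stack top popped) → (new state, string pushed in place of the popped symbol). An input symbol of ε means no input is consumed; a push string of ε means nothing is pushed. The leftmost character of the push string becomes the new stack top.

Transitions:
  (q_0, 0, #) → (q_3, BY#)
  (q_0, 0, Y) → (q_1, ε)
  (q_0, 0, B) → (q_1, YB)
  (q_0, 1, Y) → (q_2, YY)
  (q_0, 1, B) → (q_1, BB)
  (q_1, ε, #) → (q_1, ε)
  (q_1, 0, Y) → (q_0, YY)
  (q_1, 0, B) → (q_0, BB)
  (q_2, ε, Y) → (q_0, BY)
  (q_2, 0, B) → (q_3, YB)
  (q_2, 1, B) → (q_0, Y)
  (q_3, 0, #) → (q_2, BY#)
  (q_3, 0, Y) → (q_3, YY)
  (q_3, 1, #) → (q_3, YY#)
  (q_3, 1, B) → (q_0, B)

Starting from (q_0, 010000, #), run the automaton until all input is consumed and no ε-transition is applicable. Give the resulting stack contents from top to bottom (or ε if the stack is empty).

(q_0, 010000, #) ⊢ (q_3, 10000, BY#) ⊢ (q_0, 0000, BY#) ⊢ (q_1, 000, YBY#) ⊢ (q_0, 00, YYBY#) ⊢ (q_1, 0, YBY#) ⊢ (q_0, ε, YYBY#)
All input consumed in state q_0 with stack YYBY#.

YYBY#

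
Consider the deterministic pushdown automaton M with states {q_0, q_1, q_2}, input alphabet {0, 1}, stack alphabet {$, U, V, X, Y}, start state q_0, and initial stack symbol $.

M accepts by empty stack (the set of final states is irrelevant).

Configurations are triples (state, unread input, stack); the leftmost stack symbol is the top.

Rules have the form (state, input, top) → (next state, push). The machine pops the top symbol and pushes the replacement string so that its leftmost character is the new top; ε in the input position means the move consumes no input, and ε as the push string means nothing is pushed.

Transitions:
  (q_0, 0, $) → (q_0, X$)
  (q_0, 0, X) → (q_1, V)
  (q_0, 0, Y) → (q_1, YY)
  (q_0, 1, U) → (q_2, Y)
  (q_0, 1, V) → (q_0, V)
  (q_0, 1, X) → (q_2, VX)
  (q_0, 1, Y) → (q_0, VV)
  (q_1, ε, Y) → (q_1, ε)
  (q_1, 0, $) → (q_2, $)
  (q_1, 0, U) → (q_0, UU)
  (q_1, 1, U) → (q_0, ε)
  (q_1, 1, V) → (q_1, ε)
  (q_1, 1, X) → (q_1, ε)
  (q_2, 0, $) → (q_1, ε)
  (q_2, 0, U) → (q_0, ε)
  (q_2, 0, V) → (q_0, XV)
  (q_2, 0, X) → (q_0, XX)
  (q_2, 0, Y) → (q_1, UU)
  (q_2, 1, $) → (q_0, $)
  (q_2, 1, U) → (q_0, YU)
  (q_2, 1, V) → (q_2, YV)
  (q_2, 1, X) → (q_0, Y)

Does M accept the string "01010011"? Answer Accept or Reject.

Reject

(q_0, 01010011, $) ⊢ (q_0, 1010011, X$) ⊢ (q_2, 010011, VX$) ⊢ (q_0, 10011, XVX$) ⊢ (q_2, 0011, VXVX$) ⊢ (q_0, 011, XVXVX$) ⊢ (q_1, 11, VVXVX$) ⊢ (q_1, 1, VXVX$) ⊢ (q_1, ε, XVX$)
All input consumed; stack is XVX$, not empty, and no further ε-move applies.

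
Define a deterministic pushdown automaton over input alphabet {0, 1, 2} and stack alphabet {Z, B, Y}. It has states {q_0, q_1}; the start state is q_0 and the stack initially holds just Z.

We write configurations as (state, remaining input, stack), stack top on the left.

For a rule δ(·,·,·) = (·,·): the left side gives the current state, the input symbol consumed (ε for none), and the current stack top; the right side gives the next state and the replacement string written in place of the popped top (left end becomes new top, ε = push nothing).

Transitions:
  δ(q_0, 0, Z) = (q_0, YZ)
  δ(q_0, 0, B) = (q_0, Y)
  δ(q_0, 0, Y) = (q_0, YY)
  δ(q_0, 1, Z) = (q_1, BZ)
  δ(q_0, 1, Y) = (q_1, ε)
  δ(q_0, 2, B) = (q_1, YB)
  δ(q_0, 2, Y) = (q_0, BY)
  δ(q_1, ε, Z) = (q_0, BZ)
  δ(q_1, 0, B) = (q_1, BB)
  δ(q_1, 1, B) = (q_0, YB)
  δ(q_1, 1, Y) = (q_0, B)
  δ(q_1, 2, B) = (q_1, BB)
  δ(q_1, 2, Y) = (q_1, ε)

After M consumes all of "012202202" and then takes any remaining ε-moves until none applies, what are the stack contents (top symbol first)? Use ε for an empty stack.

BBBBBBZ

(q_0, 012202202, Z) ⊢ (q_0, 12202202, YZ) ⊢ (q_1, 2202202, Z) ⊢ (q_0, 2202202, BZ) ⊢ (q_1, 202202, YBZ) ⊢ (q_1, 02202, BZ) ⊢ (q_1, 2202, BBZ) ⊢ (q_1, 202, BBBZ) ⊢ (q_1, 02, BBBBZ) ⊢ (q_1, 2, BBBBBZ) ⊢ (q_1, ε, BBBBBBZ)
All input consumed in state q_1 with stack BBBBBBZ.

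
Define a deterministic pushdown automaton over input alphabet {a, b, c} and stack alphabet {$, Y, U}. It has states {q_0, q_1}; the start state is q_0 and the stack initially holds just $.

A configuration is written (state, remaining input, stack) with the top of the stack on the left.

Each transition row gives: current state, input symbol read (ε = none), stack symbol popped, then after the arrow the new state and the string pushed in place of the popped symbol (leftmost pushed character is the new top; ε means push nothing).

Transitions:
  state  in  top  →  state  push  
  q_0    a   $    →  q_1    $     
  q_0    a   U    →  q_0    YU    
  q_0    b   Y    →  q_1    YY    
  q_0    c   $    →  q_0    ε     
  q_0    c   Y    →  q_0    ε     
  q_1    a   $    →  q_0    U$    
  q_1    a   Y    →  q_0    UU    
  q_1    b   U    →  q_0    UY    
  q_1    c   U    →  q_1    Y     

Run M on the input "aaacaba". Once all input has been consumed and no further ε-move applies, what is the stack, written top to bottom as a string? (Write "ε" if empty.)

UUYU$

(q_0, aaacaba, $)
  read a, top $: go to q_1, push $ → (q_1, aacaba, $)
  read a, top $: go to q_0, push U$ → (q_0, acaba, U$)
  read a, top U: go to q_0, push YU → (q_0, caba, YU$)
  read c, top Y: go to q_0, push ε → (q_0, aba, U$)
  read a, top U: go to q_0, push YU → (q_0, ba, YU$)
  read b, top Y: go to q_1, push YY → (q_1, a, YYU$)
  read a, top Y: go to q_0, push UU → (q_0, ε, UUYU$)
All input consumed in state q_0 with stack UUYU$.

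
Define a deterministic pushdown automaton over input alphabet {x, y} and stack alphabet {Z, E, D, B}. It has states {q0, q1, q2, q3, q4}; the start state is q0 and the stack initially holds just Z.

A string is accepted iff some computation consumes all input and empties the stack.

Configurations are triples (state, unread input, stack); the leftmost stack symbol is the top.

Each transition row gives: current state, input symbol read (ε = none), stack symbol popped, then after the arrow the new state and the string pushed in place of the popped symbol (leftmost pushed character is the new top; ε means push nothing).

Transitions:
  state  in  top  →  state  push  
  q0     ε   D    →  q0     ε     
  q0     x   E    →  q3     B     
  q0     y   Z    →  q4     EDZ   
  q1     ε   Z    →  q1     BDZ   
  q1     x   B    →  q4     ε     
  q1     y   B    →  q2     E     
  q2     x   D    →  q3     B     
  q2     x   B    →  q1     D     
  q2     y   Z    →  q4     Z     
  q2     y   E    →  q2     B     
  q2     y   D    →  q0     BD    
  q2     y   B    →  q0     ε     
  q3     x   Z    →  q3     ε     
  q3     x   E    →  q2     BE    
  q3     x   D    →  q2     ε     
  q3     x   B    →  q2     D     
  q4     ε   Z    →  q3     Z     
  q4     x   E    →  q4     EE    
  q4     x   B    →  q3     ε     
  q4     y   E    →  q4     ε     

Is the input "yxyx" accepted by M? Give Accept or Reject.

(q0, yxyx, Z) ⊢ (q4, xyx, EDZ) ⊢ (q4, yx, EEDZ) ⊢ (q4, x, EDZ) ⊢ (q4, ε, EEDZ)
All input consumed; stack is EEDZ, not empty, and no further ε-move applies.

Reject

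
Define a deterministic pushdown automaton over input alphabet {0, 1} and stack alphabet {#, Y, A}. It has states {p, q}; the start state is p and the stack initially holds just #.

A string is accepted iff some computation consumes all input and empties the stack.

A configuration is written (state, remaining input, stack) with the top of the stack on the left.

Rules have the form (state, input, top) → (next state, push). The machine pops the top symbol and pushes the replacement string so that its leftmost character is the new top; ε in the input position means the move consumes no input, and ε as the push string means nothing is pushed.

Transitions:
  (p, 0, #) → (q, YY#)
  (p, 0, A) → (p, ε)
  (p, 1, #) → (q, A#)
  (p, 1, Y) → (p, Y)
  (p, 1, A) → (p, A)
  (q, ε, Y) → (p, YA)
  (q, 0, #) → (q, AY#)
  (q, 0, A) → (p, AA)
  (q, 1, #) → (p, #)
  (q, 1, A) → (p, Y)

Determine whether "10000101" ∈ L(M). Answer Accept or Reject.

(p, 10000101, #)
  read 1, top #: go to q, push A# → (q, 0000101, A#)
  read 0, top A: go to p, push AA → (p, 000101, AA#)
  read 0, top A: go to p, push ε → (p, 00101, A#)
  read 0, top A: go to p, push ε → (p, 0101, #)
  read 0, top #: go to q, push YY# → (q, 101, YY#)
  ε-move, top Y: go to p, push YA → (p, 101, YAY#)
  read 1, top Y: go to p, push Y → (p, 01, YAY#)
No transition applies at (p, 01, YAY#); input not fully consumed.

Reject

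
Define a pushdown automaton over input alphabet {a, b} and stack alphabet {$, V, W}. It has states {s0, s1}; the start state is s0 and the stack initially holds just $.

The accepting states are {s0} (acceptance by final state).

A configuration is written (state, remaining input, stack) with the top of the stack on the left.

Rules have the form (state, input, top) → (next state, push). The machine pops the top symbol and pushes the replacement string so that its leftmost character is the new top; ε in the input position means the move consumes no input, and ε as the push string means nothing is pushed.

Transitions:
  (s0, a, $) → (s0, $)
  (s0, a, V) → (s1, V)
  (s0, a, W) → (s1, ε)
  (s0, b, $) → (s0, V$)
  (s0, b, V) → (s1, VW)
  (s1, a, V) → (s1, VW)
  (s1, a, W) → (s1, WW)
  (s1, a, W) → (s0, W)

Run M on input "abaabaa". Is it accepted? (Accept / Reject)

Reject

No computation consumes all input and reaches a final state.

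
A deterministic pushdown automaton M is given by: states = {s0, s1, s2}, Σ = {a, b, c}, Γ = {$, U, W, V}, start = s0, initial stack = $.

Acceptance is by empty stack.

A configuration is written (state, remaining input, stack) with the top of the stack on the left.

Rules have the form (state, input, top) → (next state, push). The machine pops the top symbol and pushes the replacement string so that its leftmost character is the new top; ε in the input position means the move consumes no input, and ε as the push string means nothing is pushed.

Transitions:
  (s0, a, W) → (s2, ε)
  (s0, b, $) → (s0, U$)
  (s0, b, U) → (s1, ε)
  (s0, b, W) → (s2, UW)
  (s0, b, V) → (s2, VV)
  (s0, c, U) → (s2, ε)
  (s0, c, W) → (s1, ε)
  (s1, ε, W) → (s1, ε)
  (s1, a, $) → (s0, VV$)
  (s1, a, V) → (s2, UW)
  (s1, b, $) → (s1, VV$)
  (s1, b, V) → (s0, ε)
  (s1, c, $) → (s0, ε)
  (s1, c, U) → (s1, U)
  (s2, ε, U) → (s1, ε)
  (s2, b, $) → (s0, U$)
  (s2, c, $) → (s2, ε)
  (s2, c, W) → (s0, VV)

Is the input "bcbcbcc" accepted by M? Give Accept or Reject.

(s0, bcbcbcc, $)
  read b, top $: go to s0, push U$ → (s0, cbcbcc, U$)
  read c, top U: go to s2, push ε → (s2, bcbcc, $)
  read b, top $: go to s0, push U$ → (s0, cbcc, U$)
  read c, top U: go to s2, push ε → (s2, bcc, $)
  read b, top $: go to s0, push U$ → (s0, cc, U$)
  read c, top U: go to s2, push ε → (s2, c, $)
  read c, top $: go to s2, push ε → (s2, ε, ε)
All input consumed and the stack is empty.

Accept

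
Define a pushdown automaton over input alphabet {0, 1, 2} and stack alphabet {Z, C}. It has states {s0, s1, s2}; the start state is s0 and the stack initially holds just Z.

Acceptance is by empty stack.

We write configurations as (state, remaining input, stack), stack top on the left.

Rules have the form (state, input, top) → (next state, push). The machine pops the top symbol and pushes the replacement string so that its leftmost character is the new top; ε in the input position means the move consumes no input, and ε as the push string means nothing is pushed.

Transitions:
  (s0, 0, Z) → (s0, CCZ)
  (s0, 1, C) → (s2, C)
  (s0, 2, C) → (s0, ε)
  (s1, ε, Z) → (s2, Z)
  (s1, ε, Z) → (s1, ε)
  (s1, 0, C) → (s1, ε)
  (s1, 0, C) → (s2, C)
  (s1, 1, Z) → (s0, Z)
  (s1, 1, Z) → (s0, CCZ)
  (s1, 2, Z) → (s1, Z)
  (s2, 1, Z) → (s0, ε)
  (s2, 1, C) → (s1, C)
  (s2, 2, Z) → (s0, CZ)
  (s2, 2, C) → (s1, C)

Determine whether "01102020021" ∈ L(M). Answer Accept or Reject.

Accept

One accepting computation: (s0, 01102020021, Z) ⊢ (s0, 1102020021, CCZ) ⊢ (s2, 102020021, CCZ) ⊢ (s1, 02020021, CCZ) ⊢ (s2, 2020021, CCZ) ⊢ (s1, 020021, CCZ) ⊢ (s2, 20021, CCZ) ⊢ (s1, 0021, CCZ) ⊢ (s1, 021, CZ) ⊢ (s1, 21, Z) ⊢ (s1, 1, Z) ⊢ (s2, 1, Z) ⊢ (s0, ε, ε)
All input consumed and the stack is empty.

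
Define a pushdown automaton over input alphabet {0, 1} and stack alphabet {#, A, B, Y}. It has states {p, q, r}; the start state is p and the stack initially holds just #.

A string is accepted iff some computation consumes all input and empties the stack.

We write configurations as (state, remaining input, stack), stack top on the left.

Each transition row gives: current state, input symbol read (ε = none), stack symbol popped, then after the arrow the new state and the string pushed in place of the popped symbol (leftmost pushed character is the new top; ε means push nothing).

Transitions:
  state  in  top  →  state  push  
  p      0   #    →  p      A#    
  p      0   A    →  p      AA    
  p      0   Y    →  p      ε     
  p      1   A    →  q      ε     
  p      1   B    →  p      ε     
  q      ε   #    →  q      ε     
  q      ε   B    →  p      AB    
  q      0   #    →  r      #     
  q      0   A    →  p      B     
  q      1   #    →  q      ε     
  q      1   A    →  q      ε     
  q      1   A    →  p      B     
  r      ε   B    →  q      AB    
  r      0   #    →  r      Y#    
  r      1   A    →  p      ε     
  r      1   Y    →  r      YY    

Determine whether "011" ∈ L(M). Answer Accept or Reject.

One accepting computation: (p, 011, #) ⊢ (p, 11, A#) ⊢ (q, 1, #) ⊢ (q, ε, ε)
All input consumed and the stack is empty.

Accept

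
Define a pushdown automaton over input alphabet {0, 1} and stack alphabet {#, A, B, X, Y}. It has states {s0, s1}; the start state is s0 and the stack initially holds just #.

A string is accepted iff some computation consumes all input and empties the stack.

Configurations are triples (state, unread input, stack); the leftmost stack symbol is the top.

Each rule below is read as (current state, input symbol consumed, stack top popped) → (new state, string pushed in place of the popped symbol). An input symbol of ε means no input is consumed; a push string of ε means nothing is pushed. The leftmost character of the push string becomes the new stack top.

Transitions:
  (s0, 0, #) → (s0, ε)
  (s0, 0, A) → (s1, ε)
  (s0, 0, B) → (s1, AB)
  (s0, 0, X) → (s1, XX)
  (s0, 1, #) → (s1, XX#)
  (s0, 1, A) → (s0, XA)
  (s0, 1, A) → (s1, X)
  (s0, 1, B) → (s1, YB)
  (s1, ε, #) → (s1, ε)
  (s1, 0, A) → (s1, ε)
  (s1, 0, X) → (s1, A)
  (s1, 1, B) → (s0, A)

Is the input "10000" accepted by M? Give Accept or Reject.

One accepting computation: (s0, 10000, #) ⊢ (s1, 0000, XX#) ⊢ (s1, 000, AX#) ⊢ (s1, 00, X#) ⊢ (s1, 0, A#) ⊢ (s1, ε, #) ⊢ (s1, ε, ε)
All input consumed and the stack is empty.

Accept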